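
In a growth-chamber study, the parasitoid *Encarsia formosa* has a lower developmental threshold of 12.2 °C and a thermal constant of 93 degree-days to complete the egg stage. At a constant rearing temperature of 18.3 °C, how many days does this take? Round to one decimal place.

Daily accumulation = 18.3 − 12.2 = 6.1 DD/day.
Duration = 93 / 6.1 = 15.246 ≈ 15.2 days.

15.2 days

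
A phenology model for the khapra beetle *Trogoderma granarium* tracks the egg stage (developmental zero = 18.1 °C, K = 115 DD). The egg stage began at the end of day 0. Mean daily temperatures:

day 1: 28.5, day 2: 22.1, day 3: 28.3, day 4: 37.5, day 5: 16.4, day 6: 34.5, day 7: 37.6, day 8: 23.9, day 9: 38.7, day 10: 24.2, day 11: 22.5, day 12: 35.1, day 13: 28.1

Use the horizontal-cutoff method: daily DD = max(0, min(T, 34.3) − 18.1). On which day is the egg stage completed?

day 12

Daily DD above 18.1 °C (capped at 16.2): 10.4, 4.0, 10.2, 16.2, 0.0, 16.2, 16.2, 5.8, 16.2, 6.1, 4.4, 16.2, 10.0.
Cumulative: 10.4, 14.4, 24.6, 40.8, 40.8, 57.0, 73.2, 79.0, 95.2, 101.3, 105.7, 121.9, 131.9.
The total first reaches 115 DD on day 12.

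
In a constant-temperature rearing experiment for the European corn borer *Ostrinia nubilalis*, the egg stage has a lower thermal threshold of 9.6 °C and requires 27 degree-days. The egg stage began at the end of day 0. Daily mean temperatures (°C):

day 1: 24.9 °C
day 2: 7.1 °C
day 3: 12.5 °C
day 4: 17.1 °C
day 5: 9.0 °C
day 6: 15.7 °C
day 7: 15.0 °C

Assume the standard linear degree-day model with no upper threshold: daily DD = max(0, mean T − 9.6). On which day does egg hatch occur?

day 6

Daily DD above 9.6 °C: 15.3, 0.0, 2.9, 7.5, 0.0, 6.1, 5.4.
Cumulative: 15.3, 15.3, 18.2, 25.7, 25.7, 31.8, 37.2.
The total first reaches 27 DD on day 6.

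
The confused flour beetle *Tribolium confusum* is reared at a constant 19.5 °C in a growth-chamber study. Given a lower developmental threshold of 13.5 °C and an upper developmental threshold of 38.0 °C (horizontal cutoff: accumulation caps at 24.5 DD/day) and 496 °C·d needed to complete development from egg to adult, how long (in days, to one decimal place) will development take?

82.7 days

Daily accumulation = 19.5 − 13.5 = 6.0 DD/day.
Duration = 496 / 6.0 = 82.667 ≈ 82.7 days.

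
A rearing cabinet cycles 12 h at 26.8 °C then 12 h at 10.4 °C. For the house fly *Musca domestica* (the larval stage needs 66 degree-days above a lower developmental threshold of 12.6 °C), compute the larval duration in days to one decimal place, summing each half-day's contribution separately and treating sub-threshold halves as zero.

Day half: max(0, 26.8 − 12.6) × 0.5 = 14.2 × 0.5 = 7.10 DD.
Night half: max(0, 10.4 − 12.6) × 0.5 = 0.0 × 0.5 = 0.00 DD.
Per 24 h: 7.10 DD/day.
Duration = 66 / 7.10 = 9.296 ≈ 9.3 days.

9.3 days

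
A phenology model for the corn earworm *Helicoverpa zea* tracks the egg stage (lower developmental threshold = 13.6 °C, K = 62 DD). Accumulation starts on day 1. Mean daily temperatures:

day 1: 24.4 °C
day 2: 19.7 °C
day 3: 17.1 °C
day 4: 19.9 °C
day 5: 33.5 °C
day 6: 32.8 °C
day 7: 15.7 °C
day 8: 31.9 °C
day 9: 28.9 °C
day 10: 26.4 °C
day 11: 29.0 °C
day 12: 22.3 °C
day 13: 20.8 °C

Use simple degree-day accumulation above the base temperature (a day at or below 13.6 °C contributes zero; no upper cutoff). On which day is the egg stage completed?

Daily DD above 13.6 °C: 10.8, 6.1, 3.5, 6.3, 19.9, 19.2, 2.1, 18.3, 15.3, 12.8, 15.4, 8.7, 7.2.
Cumulative: 10.8, 16.9, 20.4, 26.7, 46.6, 65.8, 67.9, 86.2, 101.5, 114.3, 129.7, 138.4, 145.6.
The total first reaches 62 DD on day 6.

day 6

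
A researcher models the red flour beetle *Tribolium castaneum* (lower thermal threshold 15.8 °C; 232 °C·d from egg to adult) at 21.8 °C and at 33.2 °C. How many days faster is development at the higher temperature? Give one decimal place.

25.3 days

At 21.8 °C: 232 / (21.8 − 15.8) = 232 / 6.0 = 38.667 d.
At 33.2 °C: 232 / (33.2 − 15.8) = 232 / 17.4 = 13.333 d.
Difference = |38.667 − 13.333| = 25.333 ≈ 25.3 days.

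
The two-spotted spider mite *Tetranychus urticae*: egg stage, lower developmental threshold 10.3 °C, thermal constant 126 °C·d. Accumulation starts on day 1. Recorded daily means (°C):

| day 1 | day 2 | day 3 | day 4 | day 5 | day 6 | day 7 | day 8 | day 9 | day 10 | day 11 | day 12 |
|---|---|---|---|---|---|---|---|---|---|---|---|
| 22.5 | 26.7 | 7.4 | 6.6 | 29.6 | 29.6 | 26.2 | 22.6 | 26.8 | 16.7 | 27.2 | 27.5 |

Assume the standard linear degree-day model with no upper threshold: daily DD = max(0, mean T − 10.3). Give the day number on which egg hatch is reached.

Daily DD above 10.3 °C: 12.2, 16.4, 0.0, 0.0, 19.3, 19.3, 15.9, 12.3, 16.5, 6.4, 16.9, 17.2.
Cumulative: 12.2, 28.6, 28.6, 28.6, 47.9, 67.2, 83.1, 95.4, 111.9, 118.3, 135.2, 152.4.
The total first reaches 126 DD on day 11.

day 11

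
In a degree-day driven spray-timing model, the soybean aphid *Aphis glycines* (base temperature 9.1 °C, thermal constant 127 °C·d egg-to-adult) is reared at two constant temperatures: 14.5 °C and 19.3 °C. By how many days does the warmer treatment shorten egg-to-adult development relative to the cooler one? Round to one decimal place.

At 14.5 °C: 127 / (14.5 − 9.1) = 127 / 5.4 = 23.519 d.
At 19.3 °C: 127 / (19.3 − 9.1) = 127 / 10.2 = 12.451 d.
Difference = |23.519 − 12.451| = 11.068 ≈ 11.1 days.

11.1 days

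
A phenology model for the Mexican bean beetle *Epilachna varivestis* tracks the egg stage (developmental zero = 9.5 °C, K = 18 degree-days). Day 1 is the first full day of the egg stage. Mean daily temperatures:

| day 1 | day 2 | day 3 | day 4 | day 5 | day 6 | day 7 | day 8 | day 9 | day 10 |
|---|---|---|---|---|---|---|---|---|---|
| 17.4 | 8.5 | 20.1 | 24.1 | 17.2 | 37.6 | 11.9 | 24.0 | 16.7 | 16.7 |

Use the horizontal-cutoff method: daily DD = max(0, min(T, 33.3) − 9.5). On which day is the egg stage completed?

Daily DD above 9.5 °C (capped at 23.8): 7.9, 0.0, 10.6, 14.6, 7.7, 23.8, 2.4, 14.5, 7.2, 7.2.
Cumulative: 7.9, 7.9, 18.5, 33.1, 40.8, 64.6, 67.0, 81.5, 88.7, 95.9.
The total first reaches 18 DD on day 3.

day 3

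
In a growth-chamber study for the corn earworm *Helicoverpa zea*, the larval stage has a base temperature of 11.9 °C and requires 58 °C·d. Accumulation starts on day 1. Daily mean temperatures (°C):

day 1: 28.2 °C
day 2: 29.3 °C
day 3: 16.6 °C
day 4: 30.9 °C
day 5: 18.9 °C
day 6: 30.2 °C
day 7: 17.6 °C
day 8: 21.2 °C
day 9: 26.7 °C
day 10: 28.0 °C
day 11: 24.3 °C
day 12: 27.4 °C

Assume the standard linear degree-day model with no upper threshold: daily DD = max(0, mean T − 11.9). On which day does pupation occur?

day 5

Daily DD above 11.9 °C: 16.3, 17.4, 4.7, 19.0, 7.0, 18.3, 5.7, 9.3, 14.8, 16.1, 12.4, 15.5.
Cumulative: 16.3, 33.7, 38.4, 57.4, 64.4, 82.7, 88.4, 97.7, 112.5, 128.6, 141.0, 156.5.
The total first reaches 58 DD on day 5.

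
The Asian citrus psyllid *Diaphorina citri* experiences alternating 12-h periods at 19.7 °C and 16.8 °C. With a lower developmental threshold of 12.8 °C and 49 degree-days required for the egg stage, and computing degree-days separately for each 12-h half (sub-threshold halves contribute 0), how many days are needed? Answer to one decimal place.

9.0 days

Day half: max(0, 19.7 − 12.8) × 0.5 = 6.9 × 0.5 = 3.45 DD.
Night half: max(0, 16.8 − 12.8) × 0.5 = 4.0 × 0.5 = 2.00 DD.
Per 24 h: 5.45 DD/day.
Duration = 49 / 5.45 = 8.991 ≈ 9.0 days.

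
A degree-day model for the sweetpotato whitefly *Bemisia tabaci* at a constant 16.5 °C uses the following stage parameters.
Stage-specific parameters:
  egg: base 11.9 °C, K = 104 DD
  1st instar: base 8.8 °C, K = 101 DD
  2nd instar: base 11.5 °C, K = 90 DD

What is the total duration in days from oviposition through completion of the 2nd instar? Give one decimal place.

egg: 104 / (16.5 − 11.9) = 104 / 4.6 = 22.609 d.
1st instar: 101 / (16.5 − 8.8) = 101 / 7.7 = 13.117 d.
2nd instar: 90 / (16.5 − 11.5) = 90 / 5.0 = 18.000 d.
Sum = 53.726 ≈ 53.7 days.

53.7 days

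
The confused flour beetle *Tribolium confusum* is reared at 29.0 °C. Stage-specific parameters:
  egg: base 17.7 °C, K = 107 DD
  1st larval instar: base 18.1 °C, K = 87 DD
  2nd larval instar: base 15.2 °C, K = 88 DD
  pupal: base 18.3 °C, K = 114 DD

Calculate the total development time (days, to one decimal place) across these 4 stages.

34.5 days

egg: 107 / (29.0 − 17.7) = 107 / 11.3 = 9.469 d.
1st larval instar: 87 / (29.0 − 18.1) = 87 / 10.9 = 7.982 d.
2nd larval instar: 88 / (29.0 − 15.2) = 88 / 13.8 = 6.377 d.
pupal: 114 / (29.0 − 18.3) = 114 / 10.7 = 10.654 d.
Sum = 34.482 ≈ 34.5 days.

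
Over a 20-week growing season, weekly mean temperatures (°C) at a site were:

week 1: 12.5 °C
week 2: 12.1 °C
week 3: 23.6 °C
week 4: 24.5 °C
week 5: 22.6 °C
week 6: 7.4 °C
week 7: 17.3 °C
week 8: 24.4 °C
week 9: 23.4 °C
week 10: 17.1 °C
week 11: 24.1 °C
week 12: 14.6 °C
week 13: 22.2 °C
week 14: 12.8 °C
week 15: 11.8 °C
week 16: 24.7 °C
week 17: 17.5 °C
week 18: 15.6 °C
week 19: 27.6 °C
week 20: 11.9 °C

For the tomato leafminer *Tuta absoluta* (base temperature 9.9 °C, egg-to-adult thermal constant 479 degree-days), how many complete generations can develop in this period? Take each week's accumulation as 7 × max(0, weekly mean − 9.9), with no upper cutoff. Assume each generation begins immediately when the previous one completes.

2 generations

Weekly DD (7 × max(0, T̄ − 9.9)): 18.2, 15.4, 95.9, 102.2, 88.9, 0.0, 51.8, 101.5, 94.5, 50.4, 99.4, 32.9, 86.1, 20.3, 13.3, 103.6, 53.2, 39.9, 123.9, 14.0.
Season total = 1205.4 DD.
Complete generations = ⌊1205.4 / 479⌋ = 2.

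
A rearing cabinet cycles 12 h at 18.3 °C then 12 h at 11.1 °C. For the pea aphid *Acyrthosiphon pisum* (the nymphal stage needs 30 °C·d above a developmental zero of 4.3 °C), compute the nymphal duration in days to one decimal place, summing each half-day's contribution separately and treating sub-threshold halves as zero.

Day half: max(0, 18.3 − 4.3) × 0.5 = 14.0 × 0.5 = 7.00 DD.
Night half: max(0, 11.1 − 4.3) × 0.5 = 6.8 × 0.5 = 3.40 DD.
Per 24 h: 10.40 DD/day.
Duration = 30 / 10.40 = 2.885 ≈ 2.9 days.

2.9 days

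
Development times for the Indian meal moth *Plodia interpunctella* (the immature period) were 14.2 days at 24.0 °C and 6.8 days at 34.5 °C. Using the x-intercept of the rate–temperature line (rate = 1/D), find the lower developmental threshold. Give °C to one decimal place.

14.4 °C

Equal thermal constants: D₁(T₁ − T_b) = D₂(T₂ − T_b).
14.2·(24.0 − T_b) = 6.8·(34.5 − T_b)
T_b = (14.2·24.0 − 6.8·34.5) / (14.2 − 6.8) = 106.20 / 7.4 = 14.351 °C ≈ 14.4 °C.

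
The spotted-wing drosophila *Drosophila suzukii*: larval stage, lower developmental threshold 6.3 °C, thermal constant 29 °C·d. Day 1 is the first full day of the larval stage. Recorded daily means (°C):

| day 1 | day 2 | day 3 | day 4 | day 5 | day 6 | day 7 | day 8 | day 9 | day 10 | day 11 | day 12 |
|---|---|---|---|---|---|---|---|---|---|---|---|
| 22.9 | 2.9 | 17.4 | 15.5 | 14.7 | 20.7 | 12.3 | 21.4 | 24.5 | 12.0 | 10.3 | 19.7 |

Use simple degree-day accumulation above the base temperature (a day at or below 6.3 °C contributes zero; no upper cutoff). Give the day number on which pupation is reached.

Daily DD above 6.3 °C: 16.6, 0.0, 11.1, 9.2, 8.4, 14.4, 6.0, 15.1, 18.2, 5.7, 4.0, 13.4.
Cumulative: 16.6, 16.6, 27.7, 36.9, 45.3, 59.7, 65.7, 80.8, 99.0, 104.7, 108.7, 122.1.
The total first reaches 29 DD on day 4.

day 4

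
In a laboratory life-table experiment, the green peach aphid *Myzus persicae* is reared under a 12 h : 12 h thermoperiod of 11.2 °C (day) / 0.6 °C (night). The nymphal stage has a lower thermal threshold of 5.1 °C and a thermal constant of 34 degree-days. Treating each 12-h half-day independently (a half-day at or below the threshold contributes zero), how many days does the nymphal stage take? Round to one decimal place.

Day half: max(0, 11.2 − 5.1) × 0.5 = 6.1 × 0.5 = 3.05 DD.
Night half: max(0, 0.6 − 5.1) × 0.5 = 0.0 × 0.5 = 0.00 DD.
Per 24 h: 3.05 DD/day.
Duration = 34 / 3.05 = 11.148 ≈ 11.1 days.

11.1 days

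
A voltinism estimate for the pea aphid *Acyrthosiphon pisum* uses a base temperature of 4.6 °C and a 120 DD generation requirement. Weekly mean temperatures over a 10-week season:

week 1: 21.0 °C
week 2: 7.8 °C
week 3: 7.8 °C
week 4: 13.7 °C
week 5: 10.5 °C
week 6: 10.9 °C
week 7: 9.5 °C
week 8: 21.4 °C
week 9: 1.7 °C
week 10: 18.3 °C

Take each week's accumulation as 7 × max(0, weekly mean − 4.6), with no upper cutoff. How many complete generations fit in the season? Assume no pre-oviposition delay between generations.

4 generations

Weekly DD (7 × max(0, T̄ − 4.6)): 114.8, 22.4, 22.4, 63.7, 41.3, 44.1, 34.3, 117.6, 0.0, 95.9.
Season total = 556.5 DD.
Complete generations = ⌊556.5 / 120⌋ = 4.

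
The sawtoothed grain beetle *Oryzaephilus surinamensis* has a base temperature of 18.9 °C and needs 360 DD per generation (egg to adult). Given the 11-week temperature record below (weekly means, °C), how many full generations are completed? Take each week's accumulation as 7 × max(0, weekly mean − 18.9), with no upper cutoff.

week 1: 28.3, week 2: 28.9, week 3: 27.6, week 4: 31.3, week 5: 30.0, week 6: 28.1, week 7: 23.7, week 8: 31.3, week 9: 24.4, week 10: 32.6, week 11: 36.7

2 generations

Weekly DD (7 × max(0, T̄ − 18.9)): 65.8, 70.0, 60.9, 86.8, 77.7, 64.4, 33.6, 86.8, 38.5, 95.9, 124.6.
Season total = 805.0 DD.
Complete generations = ⌊805.0 / 360⌋ = 2.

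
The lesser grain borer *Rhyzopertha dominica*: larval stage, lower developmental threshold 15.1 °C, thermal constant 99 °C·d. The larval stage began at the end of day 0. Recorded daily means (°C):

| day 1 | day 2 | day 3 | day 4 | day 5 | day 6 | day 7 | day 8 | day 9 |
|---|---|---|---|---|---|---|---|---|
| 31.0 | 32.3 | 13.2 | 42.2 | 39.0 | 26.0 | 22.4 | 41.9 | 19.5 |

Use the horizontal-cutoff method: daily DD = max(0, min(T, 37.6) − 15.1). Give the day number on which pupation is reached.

Daily DD above 15.1 °C (capped at 22.5): 15.9, 17.2, 0.0, 22.5, 22.5, 10.9, 7.3, 22.5, 4.4.
Cumulative: 15.9, 33.1, 33.1, 55.6, 78.1, 89.0, 96.3, 118.8, 123.2.
The total first reaches 99 DD on day 8.

day 8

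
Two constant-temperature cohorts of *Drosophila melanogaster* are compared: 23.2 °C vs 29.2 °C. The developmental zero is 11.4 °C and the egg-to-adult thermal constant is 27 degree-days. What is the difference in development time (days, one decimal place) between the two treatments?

0.8 days

At 23.2 °C: 27 / (23.2 − 11.4) = 27 / 11.8 = 2.288 d.
At 29.2 °C: 27 / (29.2 − 11.4) = 27 / 17.8 = 1.517 d.
Difference = |2.288 − 1.517| = 0.771 ≈ 0.8 days.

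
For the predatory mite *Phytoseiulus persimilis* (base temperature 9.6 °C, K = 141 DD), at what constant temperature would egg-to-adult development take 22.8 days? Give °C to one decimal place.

Required daily accumulation = 141 / 22.8 = 6.184 DD/day.
T = T_base + 6.184 = 9.6 + 6.184 = 15.784 ≈ 15.8 °C.

15.8 °C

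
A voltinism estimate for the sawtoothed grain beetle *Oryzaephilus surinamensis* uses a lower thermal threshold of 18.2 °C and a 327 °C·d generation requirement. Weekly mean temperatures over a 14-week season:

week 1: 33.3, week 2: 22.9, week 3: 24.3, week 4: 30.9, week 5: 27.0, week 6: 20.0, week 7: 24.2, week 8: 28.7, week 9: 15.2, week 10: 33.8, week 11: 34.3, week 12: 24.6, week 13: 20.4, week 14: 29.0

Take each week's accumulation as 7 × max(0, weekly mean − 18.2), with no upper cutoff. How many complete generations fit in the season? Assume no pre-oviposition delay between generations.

Weekly DD (7 × max(0, T̄ − 18.2)): 105.7, 32.9, 42.7, 88.9, 61.6, 12.6, 42.0, 73.5, 0.0, 109.2, 112.7, 44.8, 15.4, 75.6.
Season total = 817.6 DD.
Complete generations = ⌊817.6 / 327⌋ = 2.

2 generations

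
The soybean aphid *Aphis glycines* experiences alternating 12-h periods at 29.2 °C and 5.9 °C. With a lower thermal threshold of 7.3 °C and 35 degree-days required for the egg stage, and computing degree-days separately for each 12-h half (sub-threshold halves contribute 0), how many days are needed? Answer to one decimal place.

3.2 days

Day half: max(0, 29.2 − 7.3) × 0.5 = 21.9 × 0.5 = 10.95 DD.
Night half: max(0, 5.9 − 7.3) × 0.5 = 0.0 × 0.5 = 0.00 DD.
Per 24 h: 10.95 DD/day.
Duration = 35 / 10.95 = 3.196 ≈ 3.2 days.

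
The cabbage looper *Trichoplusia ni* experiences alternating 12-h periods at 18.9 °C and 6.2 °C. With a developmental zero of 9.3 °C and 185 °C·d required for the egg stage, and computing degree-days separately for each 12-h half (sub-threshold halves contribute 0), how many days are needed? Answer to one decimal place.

38.5 days

Day half: max(0, 18.9 − 9.3) × 0.5 = 9.6 × 0.5 = 4.80 DD.
Night half: max(0, 6.2 − 9.3) × 0.5 = 0.0 × 0.5 = 0.00 DD.
Per 24 h: 4.80 DD/day.
Duration = 185 / 4.80 = 38.542 ≈ 38.5 days.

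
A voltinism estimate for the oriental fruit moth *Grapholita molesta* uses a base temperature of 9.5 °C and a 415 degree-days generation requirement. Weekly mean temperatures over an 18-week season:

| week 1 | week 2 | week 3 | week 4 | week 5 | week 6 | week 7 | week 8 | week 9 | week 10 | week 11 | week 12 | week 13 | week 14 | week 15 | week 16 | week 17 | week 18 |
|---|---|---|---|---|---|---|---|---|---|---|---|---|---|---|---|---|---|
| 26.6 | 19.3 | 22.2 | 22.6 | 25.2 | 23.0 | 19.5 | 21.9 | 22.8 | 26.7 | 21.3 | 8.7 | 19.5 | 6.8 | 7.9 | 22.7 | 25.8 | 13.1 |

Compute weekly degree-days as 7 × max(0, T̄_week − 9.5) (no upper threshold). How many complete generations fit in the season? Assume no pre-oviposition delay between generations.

3 generations

Weekly DD (7 × max(0, T̄ − 9.5)): 119.7, 68.6, 88.9, 91.7, 109.9, 94.5, 70.0, 86.8, 93.1, 120.4, 82.6, 0.0, 70.0, 0.0, 0.0, 92.4, 114.1, 25.2.
Season total = 1327.9 DD.
Complete generations = ⌊1327.9 / 415⌋ = 3.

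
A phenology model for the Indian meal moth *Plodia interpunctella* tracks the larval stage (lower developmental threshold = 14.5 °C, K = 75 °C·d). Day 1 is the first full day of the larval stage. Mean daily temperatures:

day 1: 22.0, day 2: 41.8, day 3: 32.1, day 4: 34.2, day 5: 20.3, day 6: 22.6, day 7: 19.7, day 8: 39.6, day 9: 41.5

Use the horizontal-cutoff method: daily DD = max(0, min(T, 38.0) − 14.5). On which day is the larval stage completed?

day 6

Daily DD above 14.5 °C (capped at 23.5): 7.5, 23.5, 17.6, 19.7, 5.8, 8.1, 5.2, 23.5, 23.5.
Cumulative: 7.5, 31.0, 48.6, 68.3, 74.1, 82.2, 87.4, 110.9, 134.4.
The total first reaches 75 DD on day 6.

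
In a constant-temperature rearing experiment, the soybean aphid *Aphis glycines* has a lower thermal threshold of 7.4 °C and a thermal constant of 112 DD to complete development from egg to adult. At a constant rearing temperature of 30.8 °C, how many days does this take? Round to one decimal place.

4.8 days

Daily accumulation = 30.8 − 7.4 = 23.4 DD/day.
Duration = 112 / 23.4 = 4.786 ≈ 4.8 days.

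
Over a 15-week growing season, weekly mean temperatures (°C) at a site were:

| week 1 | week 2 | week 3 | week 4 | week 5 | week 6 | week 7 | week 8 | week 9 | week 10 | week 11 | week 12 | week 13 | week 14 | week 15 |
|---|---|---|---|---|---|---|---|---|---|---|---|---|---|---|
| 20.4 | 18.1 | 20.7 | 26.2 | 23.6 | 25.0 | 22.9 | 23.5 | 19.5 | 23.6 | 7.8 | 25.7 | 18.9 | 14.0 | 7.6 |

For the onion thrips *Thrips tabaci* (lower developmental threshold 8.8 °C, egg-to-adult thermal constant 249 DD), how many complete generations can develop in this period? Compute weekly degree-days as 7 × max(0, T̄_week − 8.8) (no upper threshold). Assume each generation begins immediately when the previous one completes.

Weekly DD (7 × max(0, T̄ − 8.8)): 81.2, 65.1, 83.3, 121.8, 103.6, 113.4, 98.7, 102.9, 74.9, 103.6, 0.0, 118.3, 70.7, 36.4, 0.0.
Season total = 1173.9 DD.
Complete generations = ⌊1173.9 / 249⌋ = 4.

4 generations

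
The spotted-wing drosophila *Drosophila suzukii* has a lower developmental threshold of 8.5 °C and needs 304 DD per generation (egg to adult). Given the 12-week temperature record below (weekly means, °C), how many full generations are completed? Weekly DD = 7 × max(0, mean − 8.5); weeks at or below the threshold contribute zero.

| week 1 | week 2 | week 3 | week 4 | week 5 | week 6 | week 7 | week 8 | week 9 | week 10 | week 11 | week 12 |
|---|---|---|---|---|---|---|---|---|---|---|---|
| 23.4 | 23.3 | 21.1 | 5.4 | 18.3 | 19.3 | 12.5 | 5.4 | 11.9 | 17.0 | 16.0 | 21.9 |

2 generations

Weekly DD (7 × max(0, T̄ − 8.5)): 104.3, 103.6, 88.2, 0.0, 68.6, 75.6, 28.0, 0.0, 23.8, 59.5, 52.5, 93.8.
Season total = 697.9 DD.
Complete generations = ⌊697.9 / 304⌋ = 2.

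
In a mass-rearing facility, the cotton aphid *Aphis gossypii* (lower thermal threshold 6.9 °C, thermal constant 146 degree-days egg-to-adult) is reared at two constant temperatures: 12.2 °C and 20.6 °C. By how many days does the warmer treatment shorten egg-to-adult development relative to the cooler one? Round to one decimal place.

16.9 days

At 12.2 °C: 146 / (12.2 − 6.9) = 146 / 5.3 = 27.547 d.
At 20.6 °C: 146 / (20.6 − 6.9) = 146 / 13.7 = 10.657 d.
Difference = |27.547 − 10.657| = 16.890 ≈ 16.9 days.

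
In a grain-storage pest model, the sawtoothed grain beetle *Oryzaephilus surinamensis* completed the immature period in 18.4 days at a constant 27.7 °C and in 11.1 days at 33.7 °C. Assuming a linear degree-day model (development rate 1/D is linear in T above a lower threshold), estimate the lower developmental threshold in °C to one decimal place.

18.6 °C

Under the model K = D·(T − T_b), so D₁·(T₁ − T_b) = D₂·(T₂ − T_b).
18.4·(27.7 − T_b) = 11.1·(33.7 − T_b)
T_b = (18.4·27.7 − 11.1·33.7) / (18.4 − 11.1) = 135.61 / 7.3 = 18.577 °C ≈ 18.6 °C.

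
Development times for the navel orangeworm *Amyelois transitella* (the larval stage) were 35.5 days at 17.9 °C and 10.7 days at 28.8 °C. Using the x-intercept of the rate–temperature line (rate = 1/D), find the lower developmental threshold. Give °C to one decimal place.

Equal thermal constants: D₁(T₁ − T_b) = D₂(T₂ − T_b).
35.5·(17.9 − T_b) = 10.7·(28.8 − T_b)
T_b = (35.5·17.9 − 10.7·28.8) / (35.5 − 10.7) = 327.29 / 24.8 = 13.197 °C ≈ 13.2 °C.

13.2 °C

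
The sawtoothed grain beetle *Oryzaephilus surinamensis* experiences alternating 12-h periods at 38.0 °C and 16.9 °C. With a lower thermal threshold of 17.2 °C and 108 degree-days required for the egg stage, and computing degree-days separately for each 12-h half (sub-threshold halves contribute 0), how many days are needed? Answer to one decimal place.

10.4 days

Day half: max(0, 38.0 − 17.2) × 0.5 = 20.8 × 0.5 = 10.40 DD.
Night half: max(0, 16.9 − 17.2) × 0.5 = 0.0 × 0.5 = 0.00 DD.
Per 24 h: 10.40 DD/day.
Duration = 108 / 10.40 = 10.385 ≈ 10.4 days.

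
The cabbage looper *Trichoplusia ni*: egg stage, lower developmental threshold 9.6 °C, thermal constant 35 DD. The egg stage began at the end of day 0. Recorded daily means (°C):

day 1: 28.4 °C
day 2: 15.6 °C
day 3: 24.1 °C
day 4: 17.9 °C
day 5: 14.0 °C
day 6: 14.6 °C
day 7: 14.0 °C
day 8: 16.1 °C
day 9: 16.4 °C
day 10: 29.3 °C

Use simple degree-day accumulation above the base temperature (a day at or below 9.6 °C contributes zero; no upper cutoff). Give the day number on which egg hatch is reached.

Daily DD above 9.6 °C: 18.8, 6.0, 14.5, 8.3, 4.4, 5.0, 4.4, 6.5, 6.8, 19.7.
Cumulative: 18.8, 24.8, 39.3, 47.6, 52.0, 57.0, 61.4, 67.9, 74.7, 94.4.
The total first reaches 35 DD on day 3.

day 3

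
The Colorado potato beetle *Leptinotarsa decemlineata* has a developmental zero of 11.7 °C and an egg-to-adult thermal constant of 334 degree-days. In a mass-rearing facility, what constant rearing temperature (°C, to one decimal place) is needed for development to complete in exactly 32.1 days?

Required daily accumulation = 334 / 32.1 = 10.405 DD/day.
T = T_base + 10.405 = 11.7 + 10.405 = 22.105 ≈ 22.1 °C.

22.1 °C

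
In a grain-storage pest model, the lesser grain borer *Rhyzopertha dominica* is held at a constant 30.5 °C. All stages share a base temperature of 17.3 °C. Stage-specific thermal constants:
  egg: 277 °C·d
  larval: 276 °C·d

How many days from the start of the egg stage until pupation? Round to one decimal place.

Daily accumulation at 30.5 °C = 30.5 − 17.3 = 13.2 DD/day.
Total K = 277 + 276 = 553 DD.
Total duration = 553 / 13.2 = 41.894 ≈ 41.9 days.

41.9 days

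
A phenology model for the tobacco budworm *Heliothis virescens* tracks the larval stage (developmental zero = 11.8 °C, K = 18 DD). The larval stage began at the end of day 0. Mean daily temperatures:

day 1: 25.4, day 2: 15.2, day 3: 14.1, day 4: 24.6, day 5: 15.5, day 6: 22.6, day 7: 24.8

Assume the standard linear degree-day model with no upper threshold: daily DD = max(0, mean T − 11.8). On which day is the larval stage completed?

Daily DD above 11.8 °C: 13.6, 3.4, 2.3, 12.8, 3.7, 10.8, 13.0.
Cumulative: 13.6, 17.0, 19.3, 32.1, 35.8, 46.6, 59.6.
The total first reaches 18 DD on day 3.

day 3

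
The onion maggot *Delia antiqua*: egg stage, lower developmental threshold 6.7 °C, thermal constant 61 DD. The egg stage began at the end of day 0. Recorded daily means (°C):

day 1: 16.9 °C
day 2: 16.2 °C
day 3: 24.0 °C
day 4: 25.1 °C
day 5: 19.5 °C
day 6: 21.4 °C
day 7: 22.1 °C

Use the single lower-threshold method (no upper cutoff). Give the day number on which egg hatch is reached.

Daily DD above 6.7 °C: 10.2, 9.5, 17.3, 18.4, 12.8, 14.7, 15.4.
Cumulative: 10.2, 19.7, 37.0, 55.4, 68.2, 82.9, 98.3.
The total first reaches 61 DD on day 5.

day 5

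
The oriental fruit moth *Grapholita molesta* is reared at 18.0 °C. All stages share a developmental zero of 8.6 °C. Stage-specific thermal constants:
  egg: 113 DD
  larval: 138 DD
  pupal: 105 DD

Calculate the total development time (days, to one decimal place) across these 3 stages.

Daily accumulation at 18.0 °C = 18.0 − 8.6 = 9.4 DD/day.
Total K = 113 + 138 + 105 = 356 DD.
Total duration = 356 / 9.4 = 37.872 ≈ 37.9 days.

37.9 days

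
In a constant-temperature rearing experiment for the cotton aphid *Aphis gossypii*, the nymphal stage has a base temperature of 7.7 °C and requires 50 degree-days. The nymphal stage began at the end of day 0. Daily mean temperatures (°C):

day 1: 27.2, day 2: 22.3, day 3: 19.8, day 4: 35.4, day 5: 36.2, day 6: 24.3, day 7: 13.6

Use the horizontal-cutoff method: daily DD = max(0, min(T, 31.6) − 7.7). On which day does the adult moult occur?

day 4

Daily DD above 7.7 °C (capped at 23.9): 19.5, 14.6, 12.1, 23.9, 23.9, 16.6, 5.9.
Cumulative: 19.5, 34.1, 46.2, 70.1, 94.0, 110.6, 116.5.
The total first reaches 50 DD on day 4.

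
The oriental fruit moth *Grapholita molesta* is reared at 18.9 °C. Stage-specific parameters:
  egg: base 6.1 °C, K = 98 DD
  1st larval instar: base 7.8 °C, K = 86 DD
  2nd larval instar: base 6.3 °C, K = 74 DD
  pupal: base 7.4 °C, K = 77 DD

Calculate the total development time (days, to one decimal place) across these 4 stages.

egg: 98 / (18.9 − 6.1) = 98 / 12.8 = 7.656 d.
1st larval instar: 86 / (18.9 − 7.8) = 86 / 11.1 = 7.748 d.
2nd larval instar: 74 / (18.9 − 6.3) = 74 / 12.6 = 5.873 d.
pupal: 77 / (18.9 − 7.4) = 77 / 11.5 = 6.696 d.
Sum = 27.973 ≈ 28.0 days.

28.0 days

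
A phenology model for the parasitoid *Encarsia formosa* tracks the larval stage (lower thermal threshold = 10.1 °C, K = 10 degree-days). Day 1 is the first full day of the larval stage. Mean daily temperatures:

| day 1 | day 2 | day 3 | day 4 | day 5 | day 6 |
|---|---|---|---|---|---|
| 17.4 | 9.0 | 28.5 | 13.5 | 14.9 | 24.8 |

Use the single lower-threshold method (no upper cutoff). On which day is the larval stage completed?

day 3

Daily DD above 10.1 °C: 7.3, 0.0, 18.4, 3.4, 4.8, 14.7.
Cumulative: 7.3, 7.3, 25.7, 29.1, 33.9, 48.6.
The total first reaches 10 DD on day 3.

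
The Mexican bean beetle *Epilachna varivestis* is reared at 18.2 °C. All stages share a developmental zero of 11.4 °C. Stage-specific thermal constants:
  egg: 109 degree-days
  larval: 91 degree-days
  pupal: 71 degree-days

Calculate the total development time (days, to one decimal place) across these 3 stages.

39.9 days

Daily accumulation at 18.2 °C = 18.2 − 11.4 = 6.8 DD/day.
Total K = 109 + 91 + 71 = 271 DD.
Total duration = 271 / 6.8 = 39.853 ≈ 39.9 days.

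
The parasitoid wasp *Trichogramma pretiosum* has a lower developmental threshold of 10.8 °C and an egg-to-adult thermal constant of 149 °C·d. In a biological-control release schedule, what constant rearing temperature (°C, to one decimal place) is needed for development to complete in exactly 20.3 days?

Required daily accumulation = 149 / 20.3 = 7.340 DD/day.
T = T_base + 7.340 = 10.8 + 7.340 = 18.140 ≈ 18.1 °C.

18.1 °C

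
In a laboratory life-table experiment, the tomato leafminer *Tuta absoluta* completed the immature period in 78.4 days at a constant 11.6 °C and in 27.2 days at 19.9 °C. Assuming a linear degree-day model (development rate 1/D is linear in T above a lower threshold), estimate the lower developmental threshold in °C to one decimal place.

7.2 °C

Under the model K = D·(T − T_b), so D₁·(T₁ − T_b) = D₂·(T₂ − T_b).
78.4·(11.6 − T_b) = 27.2·(19.9 − T_b)
T_b = (78.4·11.6 − 27.2·19.9) / (78.4 − 27.2) = 368.16 / 51.2 = 7.191 °C ≈ 7.2 °C.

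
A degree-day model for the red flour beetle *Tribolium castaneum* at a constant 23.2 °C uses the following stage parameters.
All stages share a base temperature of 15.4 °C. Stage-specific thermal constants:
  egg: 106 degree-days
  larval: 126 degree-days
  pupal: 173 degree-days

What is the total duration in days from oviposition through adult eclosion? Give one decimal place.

Daily accumulation at 23.2 °C = 23.2 − 15.4 = 7.8 DD/day.
Total K = 106 + 126 + 173 = 405 DD.
Total duration = 405 / 7.8 = 51.923 ≈ 51.9 days.

51.9 days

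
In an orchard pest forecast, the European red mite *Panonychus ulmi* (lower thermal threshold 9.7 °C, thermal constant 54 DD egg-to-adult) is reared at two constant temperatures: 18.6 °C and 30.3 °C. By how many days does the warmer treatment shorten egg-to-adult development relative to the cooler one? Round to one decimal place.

3.4 days

At 18.6 °C: 54 / (18.6 − 9.7) = 54 / 8.9 = 6.067 d.
At 30.3 °C: 54 / (30.3 − 9.7) = 54 / 20.6 = 2.621 d.
Difference = |6.067 − 2.621| = 3.446 ≈ 3.4 days.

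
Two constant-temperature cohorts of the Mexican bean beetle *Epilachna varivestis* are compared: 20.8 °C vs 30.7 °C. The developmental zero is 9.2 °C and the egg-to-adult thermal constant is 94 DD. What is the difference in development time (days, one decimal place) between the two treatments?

At 20.8 °C: 94 / (20.8 − 9.2) = 94 / 11.6 = 8.103 d.
At 30.7 °C: 94 / (30.7 − 9.2) = 94 / 21.5 = 4.372 d.
Difference = |8.103 − 4.372| = 3.731 ≈ 3.7 days.

3.7 days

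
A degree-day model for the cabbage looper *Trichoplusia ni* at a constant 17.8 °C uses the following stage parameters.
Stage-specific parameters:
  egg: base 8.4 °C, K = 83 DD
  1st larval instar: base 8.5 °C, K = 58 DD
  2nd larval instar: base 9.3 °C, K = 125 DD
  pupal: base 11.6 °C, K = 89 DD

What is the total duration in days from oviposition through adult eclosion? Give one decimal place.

egg: 83 / (17.8 − 8.4) = 83 / 9.4 = 8.830 d.
1st larval instar: 58 / (17.8 − 8.5) = 58 / 9.3 = 6.237 d.
2nd larval instar: 125 / (17.8 − 9.3) = 125 / 8.5 = 14.706 d.
pupal: 89 / (17.8 − 11.6) = 89 / 6.2 = 14.355 d.
Sum = 44.127 ≈ 44.1 days.

44.1 days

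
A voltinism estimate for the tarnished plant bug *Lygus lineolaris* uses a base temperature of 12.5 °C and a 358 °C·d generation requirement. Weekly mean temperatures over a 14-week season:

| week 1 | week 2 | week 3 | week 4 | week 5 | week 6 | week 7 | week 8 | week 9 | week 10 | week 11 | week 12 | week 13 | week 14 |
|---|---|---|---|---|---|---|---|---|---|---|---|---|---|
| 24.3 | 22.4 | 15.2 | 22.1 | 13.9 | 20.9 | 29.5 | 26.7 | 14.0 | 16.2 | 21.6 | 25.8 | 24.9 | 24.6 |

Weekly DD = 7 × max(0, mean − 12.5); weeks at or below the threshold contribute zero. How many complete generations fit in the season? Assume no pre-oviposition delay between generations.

Weekly DD (7 × max(0, T̄ − 12.5)): 82.6, 69.3, 18.9, 67.2, 9.8, 58.8, 119.0, 99.4, 10.5, 25.9, 63.7, 93.1, 86.8, 84.7.
Season total = 889.7 DD.
Complete generations = ⌊889.7 / 358⌋ = 2.

2 generations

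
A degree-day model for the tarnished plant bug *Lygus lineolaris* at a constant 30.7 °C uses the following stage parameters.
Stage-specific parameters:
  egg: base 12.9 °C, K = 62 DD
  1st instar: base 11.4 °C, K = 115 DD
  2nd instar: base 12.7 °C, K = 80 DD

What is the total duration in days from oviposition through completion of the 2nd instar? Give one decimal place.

egg: 62 / (30.7 − 12.9) = 62 / 17.8 = 3.483 d.
1st instar: 115 / (30.7 − 11.4) = 115 / 19.3 = 5.959 d.
2nd instar: 80 / (30.7 − 12.7) = 80 / 18.0 = 4.444 d.
Sum = 13.886 ≈ 13.9 days.

13.9 days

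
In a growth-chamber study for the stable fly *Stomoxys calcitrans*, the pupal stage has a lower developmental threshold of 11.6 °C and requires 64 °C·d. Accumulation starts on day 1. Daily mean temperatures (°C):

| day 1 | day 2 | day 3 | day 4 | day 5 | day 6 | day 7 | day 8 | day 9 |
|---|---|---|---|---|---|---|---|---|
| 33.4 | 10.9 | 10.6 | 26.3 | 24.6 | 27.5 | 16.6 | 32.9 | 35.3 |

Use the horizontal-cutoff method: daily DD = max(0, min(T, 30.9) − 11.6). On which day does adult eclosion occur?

Daily DD above 11.6 °C (capped at 19.3): 19.3, 0.0, 0.0, 14.7, 13.0, 15.9, 5.0, 19.3, 19.3.
Cumulative: 19.3, 19.3, 19.3, 34.0, 47.0, 62.9, 67.9, 87.2, 106.5.
The total first reaches 64 DD on day 7.

day 7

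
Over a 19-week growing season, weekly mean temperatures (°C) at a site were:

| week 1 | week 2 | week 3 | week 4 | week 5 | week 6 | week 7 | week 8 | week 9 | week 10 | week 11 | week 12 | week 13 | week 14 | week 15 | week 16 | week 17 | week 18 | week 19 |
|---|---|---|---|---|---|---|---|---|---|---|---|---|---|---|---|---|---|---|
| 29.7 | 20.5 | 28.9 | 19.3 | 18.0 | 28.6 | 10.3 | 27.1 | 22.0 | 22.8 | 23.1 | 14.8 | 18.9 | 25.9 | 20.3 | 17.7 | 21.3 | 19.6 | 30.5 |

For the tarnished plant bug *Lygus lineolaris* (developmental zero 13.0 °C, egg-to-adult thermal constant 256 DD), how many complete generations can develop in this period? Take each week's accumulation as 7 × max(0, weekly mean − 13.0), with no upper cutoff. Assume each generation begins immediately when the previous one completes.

4 generations

Weekly DD (7 × max(0, T̄ − 13.0)): 116.9, 52.5, 111.3, 44.1, 35.0, 109.2, 0.0, 98.7, 63.0, 68.6, 70.7, 12.6, 41.3, 90.3, 51.1, 32.9, 58.1, 46.2, 122.5.
Season total = 1225.0 DD.
Complete generations = ⌊1225.0 / 256⌋ = 4.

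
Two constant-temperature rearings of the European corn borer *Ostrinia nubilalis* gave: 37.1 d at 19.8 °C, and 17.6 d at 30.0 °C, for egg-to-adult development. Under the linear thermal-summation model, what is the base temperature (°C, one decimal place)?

10.6 °C

Under the model K = D·(T − T_b), so D₁·(T₁ − T_b) = D₂·(T₂ − T_b).
37.1·(19.8 − T_b) = 17.6·(30.0 − T_b)
T_b = (37.1·19.8 − 17.6·30.0) / (37.1 − 17.6) = 206.58 / 19.5 = 10.594 °C ≈ 10.6 °C.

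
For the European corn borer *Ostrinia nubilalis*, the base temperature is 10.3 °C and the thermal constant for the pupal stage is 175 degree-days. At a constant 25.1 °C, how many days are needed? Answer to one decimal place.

11.8 days

Daily accumulation = 25.1 − 10.3 = 14.8 DD/day.
Duration = 175 / 14.8 = 11.824 ≈ 11.8 days.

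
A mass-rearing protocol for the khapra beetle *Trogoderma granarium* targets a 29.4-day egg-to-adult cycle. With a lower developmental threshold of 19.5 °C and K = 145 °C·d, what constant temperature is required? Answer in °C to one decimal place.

24.4 °C

Required daily accumulation = 145 / 29.4 = 4.932 DD/day.
T = T_base + 4.932 = 19.5 + 4.932 = 24.432 ≈ 24.4 °C.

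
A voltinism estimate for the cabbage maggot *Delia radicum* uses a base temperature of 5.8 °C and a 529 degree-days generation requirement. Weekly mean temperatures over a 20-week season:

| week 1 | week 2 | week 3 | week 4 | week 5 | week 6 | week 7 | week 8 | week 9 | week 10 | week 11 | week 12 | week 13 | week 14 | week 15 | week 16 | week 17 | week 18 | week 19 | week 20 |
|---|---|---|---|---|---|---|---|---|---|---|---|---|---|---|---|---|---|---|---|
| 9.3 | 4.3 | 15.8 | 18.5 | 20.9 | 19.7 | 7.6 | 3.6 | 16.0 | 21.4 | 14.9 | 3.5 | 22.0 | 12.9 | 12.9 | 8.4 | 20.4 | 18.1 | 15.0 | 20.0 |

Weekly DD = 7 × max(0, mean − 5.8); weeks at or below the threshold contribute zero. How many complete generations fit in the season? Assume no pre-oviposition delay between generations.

2 generations

Weekly DD (7 × max(0, T̄ − 5.8)): 24.5, 0.0, 70.0, 88.9, 105.7, 97.3, 12.6, 0.0, 71.4, 109.2, 63.7, 0.0, 113.4, 49.7, 49.7, 18.2, 102.2, 86.1, 64.4, 99.4.
Season total = 1226.4 DD.
Complete generations = ⌊1226.4 / 529⌋ = 2.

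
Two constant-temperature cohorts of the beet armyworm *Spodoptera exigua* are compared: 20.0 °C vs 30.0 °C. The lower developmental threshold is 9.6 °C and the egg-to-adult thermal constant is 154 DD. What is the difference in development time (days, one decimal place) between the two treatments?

7.3 days

At 20.0 °C: 154 / (20.0 − 9.6) = 154 / 10.4 = 14.808 d.
At 30.0 °C: 154 / (30.0 − 9.6) = 154 / 20.4 = 7.549 d.
Difference = |14.808 − 7.549| = 7.259 ≈ 7.3 days.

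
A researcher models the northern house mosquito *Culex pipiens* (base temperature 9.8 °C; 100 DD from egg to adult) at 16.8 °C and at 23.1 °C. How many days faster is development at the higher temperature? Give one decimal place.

At 16.8 °C: 100 / (16.8 − 9.8) = 100 / 7.0 = 14.286 d.
At 23.1 °C: 100 / (23.1 − 9.8) = 100 / 13.3 = 7.519 d.
Difference = |14.286 − 7.519| = 6.767 ≈ 6.8 days.

6.8 days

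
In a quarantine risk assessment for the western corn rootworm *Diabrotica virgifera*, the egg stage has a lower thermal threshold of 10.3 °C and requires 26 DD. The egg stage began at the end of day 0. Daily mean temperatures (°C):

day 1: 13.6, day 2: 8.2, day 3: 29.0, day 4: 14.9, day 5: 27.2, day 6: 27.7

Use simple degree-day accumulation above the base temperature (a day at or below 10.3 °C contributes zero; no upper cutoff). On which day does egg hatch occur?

Daily DD above 10.3 °C: 3.3, 0.0, 18.7, 4.6, 16.9, 17.4.
Cumulative: 3.3, 3.3, 22.0, 26.6, 43.5, 60.9.
The total first reaches 26 DD on day 4.

day 4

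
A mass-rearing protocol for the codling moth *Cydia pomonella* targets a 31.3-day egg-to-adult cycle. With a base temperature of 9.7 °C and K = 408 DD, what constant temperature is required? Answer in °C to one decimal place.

Required daily accumulation = 408 / 31.3 = 13.035 DD/day.
T = T_base + 13.035 = 9.7 + 13.035 = 22.735 ≈ 22.7 °C.

22.7 °C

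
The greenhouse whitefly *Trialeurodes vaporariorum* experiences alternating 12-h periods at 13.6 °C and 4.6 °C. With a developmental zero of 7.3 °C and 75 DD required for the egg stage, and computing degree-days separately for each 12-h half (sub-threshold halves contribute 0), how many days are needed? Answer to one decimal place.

23.8 days

Day half: max(0, 13.6 − 7.3) × 0.5 = 6.3 × 0.5 = 3.15 DD.
Night half: max(0, 4.6 − 7.3) × 0.5 = 0.0 × 0.5 = 0.00 DD.
Per 24 h: 3.15 DD/day.
Duration = 75 / 3.15 = 23.810 ≈ 23.8 days.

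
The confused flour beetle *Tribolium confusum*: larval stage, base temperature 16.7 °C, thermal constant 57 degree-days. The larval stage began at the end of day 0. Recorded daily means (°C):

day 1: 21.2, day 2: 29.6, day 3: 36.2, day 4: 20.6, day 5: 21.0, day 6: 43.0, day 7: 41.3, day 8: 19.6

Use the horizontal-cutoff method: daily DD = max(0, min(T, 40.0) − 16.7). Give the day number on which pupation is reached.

Daily DD above 16.7 °C (capped at 23.3): 4.5, 12.9, 19.5, 3.9, 4.3, 23.3, 23.3, 2.9.
Cumulative: 4.5, 17.4, 36.9, 40.8, 45.1, 68.4, 91.7, 94.6.
The total first reaches 57 DD on day 6.

day 6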